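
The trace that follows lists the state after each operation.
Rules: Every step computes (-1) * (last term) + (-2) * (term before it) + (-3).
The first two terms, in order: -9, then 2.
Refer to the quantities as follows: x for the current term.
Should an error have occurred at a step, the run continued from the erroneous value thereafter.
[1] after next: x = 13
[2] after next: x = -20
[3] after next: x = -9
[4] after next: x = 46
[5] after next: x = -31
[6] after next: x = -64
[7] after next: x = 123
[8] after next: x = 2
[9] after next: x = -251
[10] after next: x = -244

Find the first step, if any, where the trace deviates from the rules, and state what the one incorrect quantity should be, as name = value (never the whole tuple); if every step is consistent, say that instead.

Step 1: x = -1*(2) + (-2)*(-9) + (-3) = 13 — consistent with the trace.
Step 2: x = -1*(13) + (-2)*(2) + (-3) = -20 — in agreement.
Step 3: x = -1*(-20) + (-2)*(13) + (-3) = -9 — agrees with the trace.
Step 4: x = -1*(-9) + (-2)*(-20) + (-3) = 46 — confirmed correct.
Step 5: x = -1*(46) + (-2)*(-9) + (-3) = -31 — confirmed correct.
Step 6: x = -1*(-31) + (-2)*(46) + (-3) = -64 — in agreement.
Step 7: x = -1*(-64) + (-2)*(-31) + (-3) = 123 — checks out.
Step 8: x = -1*(123) + (-2)*(-64) + (-3) = 2 — verified.
Step 9: x = -1*(2) + (-2)*(123) + (-3) = -251 — exactly as logged.
Step 10: x = -1*(-251) + (-2)*(2) + (-3) = 244 — this is not what the trace shows.
The earliest wrong entry is at step 10: it should read x = 244.

step 10, x = 244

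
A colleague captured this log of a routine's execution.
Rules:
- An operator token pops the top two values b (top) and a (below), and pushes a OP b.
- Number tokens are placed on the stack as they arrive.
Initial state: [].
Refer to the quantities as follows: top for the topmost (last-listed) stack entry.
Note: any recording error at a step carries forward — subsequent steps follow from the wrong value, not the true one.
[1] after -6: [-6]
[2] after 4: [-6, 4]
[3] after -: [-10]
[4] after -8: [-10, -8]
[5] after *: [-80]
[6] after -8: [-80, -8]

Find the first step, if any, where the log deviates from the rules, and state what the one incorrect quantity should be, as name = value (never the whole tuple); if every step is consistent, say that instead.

Step 1: push -6: top = -6 — matches.
Step 2: push 4: top = 4 — exactly as logged.
Step 3: -6 - 4 = -10 — agrees with the log.
Step 4: push -8: top = -8 — agrees with the log.
Step 5: -10 * -8 = 80 — the recorded entry deviates here.
Step 5 is the first one off; corrected, top = 80.

step 5, top = 80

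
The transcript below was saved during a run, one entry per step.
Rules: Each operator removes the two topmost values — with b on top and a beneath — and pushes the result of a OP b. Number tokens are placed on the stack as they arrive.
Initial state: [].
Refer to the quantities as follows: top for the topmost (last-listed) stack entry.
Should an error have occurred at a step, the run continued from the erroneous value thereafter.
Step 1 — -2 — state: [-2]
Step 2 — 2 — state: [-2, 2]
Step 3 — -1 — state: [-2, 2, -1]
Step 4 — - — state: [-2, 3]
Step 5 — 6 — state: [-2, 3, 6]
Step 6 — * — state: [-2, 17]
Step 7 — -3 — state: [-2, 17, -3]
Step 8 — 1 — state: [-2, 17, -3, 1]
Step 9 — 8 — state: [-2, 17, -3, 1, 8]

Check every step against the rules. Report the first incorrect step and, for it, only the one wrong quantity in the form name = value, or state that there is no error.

step 6, top = 18

Recomputing the run from the initial state:
step 1: [-2]
step 2: [-2, 2]
step 3: [-2, 2, -1]
step 4: [-2, 3]
step 5: [-2, 3, 6]
step 6: [-2, 18]
step 7: [-2, 18, -3]
step 8: [-2, 18, -3, 1]
step 9: [-2, 18, -3, 1, 8]
The first disagreement with the transcript is at step 6, where the value should be top = 18.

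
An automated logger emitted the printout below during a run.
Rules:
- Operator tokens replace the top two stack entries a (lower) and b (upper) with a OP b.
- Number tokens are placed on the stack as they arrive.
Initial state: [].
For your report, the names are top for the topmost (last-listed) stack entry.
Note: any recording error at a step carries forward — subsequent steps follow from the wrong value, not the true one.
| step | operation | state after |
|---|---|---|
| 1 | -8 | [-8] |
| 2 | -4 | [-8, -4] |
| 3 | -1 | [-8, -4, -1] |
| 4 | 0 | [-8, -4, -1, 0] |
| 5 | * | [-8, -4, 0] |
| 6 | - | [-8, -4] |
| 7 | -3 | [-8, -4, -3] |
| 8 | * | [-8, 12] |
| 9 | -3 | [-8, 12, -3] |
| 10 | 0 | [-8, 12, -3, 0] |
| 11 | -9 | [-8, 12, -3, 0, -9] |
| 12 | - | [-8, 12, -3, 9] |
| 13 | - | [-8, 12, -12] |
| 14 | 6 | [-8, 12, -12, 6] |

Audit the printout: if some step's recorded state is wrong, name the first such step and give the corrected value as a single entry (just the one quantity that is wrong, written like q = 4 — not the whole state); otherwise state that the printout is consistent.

no error

Step 1: push -8: top = -8 — same as recorded.
Step 2: push -4: top = -4 — in agreement.
Step 3: push -1: top = -1 — in agreement.
Step 4: push 0: top = 0 — exactly as logged.
Step 5: -1 * 0 = 0 — in agreement.
Step 6: -4 - 0 = -4 — matches.
Step 7: push -3: top = -3 — in agreement.
Step 8: -4 * -3 = 12 — exactly as logged.
Step 9: push -3: top = -3 — checks out.
Step 10: push 0: top = 0 — checks out.
Step 11: push -9: top = -9 — confirmed correct.
Step 12: 0 - -9 = 9 — in agreement.
Step 13: -3 - 9 = -12 — consistent with the printout.
Step 14: push 6: top = 6 — exactly as logged.
No step deviates from the rules.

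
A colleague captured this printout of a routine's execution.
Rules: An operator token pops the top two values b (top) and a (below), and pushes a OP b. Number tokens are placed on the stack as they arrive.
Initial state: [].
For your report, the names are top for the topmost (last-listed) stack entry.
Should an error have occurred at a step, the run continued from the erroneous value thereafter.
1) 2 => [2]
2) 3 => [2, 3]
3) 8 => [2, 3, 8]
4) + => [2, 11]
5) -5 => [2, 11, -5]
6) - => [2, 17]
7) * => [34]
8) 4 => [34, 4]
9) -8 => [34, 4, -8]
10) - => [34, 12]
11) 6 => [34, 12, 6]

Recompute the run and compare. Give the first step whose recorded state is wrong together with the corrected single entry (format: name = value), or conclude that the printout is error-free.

Step 1: push 2: top = 2 — confirmed correct.
Step 2: push 3: top = 3 — in agreement.
Step 3: push 8: top = 8 — matches.
Step 4: 3 + 8 = 11 — agrees with the printout.
Step 5: push -5: top = -5 — matches.
Step 6: 11 - -5 = 16 — the recorded entry deviates here.
Conclusion: step 6 carries the first error; the entry should be top = 16.

step 6, top = 16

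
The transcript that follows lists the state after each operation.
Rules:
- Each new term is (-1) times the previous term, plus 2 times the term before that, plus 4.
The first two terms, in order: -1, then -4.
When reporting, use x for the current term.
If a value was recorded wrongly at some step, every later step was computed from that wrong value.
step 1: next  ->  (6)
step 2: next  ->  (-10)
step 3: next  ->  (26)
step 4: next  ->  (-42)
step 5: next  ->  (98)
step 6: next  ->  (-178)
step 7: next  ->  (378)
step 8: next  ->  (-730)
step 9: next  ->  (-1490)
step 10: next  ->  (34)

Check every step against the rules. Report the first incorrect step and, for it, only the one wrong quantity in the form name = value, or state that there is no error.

step 9, x = 1490

step 1: x = -1*(-4) + (2)*(-1) + (4) = 6 -> confirmed correct
step 2: x = -1*(6) + (2)*(-4) + (4) = -10 -> in agreement
step 3: x = -1*(-10) + (2)*(6) + (4) = 26 -> exactly as logged
step 4: x = -1*(26) + (2)*(-10) + (4) = -42 -> no discrepancy
step 5: x = -1*(-42) + (2)*(26) + (4) = 98 -> verified
step 6: x = -1*(98) + (2)*(-42) + (4) = -178 -> consistent with the transcript
step 7: x = -1*(-178) + (2)*(98) + (4) = 378 -> agrees with the transcript
step 8: x = -1*(378) + (2)*(-178) + (4) = -730 -> in agreement
step 9: x = -1*(-730) + (2)*(378) + (4) = 1490 -> the transcript has a different value
First incorrect step: 9; the correct value is x = 1490.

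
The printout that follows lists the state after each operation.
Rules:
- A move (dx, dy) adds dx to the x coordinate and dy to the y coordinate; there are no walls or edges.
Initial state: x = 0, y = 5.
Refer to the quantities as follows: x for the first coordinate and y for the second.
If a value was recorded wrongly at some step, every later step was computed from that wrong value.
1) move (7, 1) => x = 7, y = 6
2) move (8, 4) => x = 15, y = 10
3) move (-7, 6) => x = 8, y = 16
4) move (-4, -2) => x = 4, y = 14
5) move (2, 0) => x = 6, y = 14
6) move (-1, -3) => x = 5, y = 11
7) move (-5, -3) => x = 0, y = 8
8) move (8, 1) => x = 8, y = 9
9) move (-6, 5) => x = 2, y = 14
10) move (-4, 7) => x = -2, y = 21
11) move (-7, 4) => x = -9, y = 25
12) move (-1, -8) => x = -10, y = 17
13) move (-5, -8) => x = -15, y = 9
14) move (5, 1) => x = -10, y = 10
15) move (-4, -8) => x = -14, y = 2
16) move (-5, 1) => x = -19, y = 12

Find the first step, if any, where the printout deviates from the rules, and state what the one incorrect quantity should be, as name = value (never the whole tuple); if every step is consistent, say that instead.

step 16, y = 3

Recomputing the run from the initial state:
step 1: x = 7, y = 6
step 2: x = 15, y = 10
step 3: x = 8, y = 16
step 4: x = 4, y = 14
step 5: x = 6, y = 14
step 6: x = 5, y = 11
step 7: x = 0, y = 8
step 8: x = 8, y = 9
step 9: x = 2, y = 14
step 10: x = -2, y = 21
step 11: x = -9, y = 25
step 12: x = -10, y = 17
step 13: x = -15, y = 9
step 14: x = -10, y = 10
step 15: x = -14, y = 2
step 16: x = -19, y = 3
The first disagreement with the printout is at step 16, where the value should be y = 3.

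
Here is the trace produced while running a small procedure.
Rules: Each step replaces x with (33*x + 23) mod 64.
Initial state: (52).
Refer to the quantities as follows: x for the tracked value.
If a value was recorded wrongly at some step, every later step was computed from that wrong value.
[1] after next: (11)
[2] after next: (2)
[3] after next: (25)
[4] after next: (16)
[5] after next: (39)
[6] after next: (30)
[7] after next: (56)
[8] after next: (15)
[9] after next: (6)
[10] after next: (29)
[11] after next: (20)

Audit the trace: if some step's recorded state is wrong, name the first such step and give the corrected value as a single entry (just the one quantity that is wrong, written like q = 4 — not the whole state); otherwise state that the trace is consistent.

Recomputing the run from the initial state:
step 1: x = 11
step 2: x = 2
step 3: x = 25
step 4: x = 16
step 5: x = 39
step 6: x = 30
step 7: x = 53
step 8: x = 44
step 9: x = 3
step 10: x = 58
step 11: x = 17
The first disagreement with the trace is at step 7, where the value should be x = 53.

step 7, x = 53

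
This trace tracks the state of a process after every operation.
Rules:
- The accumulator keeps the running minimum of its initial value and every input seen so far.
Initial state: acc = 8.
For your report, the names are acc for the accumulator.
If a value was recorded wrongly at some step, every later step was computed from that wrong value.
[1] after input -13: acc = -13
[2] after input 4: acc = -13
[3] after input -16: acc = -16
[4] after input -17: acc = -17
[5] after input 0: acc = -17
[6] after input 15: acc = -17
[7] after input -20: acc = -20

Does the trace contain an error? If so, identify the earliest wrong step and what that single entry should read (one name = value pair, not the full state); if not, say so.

Recomputing the run from the initial state:
step 1: acc = -13
step 2: acc = -13
step 3: acc = -16
step 4: acc = -17
step 5: acc = -17
step 6: acc = -17
step 7: acc = -20
This matches the trace at every step.

no error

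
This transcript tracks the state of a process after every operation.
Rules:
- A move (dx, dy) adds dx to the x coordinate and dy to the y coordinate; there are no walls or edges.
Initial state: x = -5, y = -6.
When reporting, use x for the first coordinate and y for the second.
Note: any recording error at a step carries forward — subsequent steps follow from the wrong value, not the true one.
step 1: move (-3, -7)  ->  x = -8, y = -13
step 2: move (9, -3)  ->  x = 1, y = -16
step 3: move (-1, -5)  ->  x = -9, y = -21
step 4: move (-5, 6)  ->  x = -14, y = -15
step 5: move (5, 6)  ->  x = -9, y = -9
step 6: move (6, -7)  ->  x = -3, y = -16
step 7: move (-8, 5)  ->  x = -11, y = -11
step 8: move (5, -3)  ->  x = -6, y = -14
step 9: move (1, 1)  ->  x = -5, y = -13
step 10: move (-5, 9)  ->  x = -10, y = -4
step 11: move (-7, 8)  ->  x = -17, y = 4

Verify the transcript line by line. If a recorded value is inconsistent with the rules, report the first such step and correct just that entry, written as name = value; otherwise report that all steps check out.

Step 1: x = -5 + (-3) = -8, y = -6 + (-7) = -13 — exactly as logged.
Step 2: x = -8 + (9) = 1, y = -13 + (-3) = -16 — agrees with the transcript.
Step 3: x = 1 + (-1) = 0, y = -16 + (-5) = -21 — the entry is off here.
That makes step 3 the first incorrect line — x = 0 is what it should show.

step 3, x = 0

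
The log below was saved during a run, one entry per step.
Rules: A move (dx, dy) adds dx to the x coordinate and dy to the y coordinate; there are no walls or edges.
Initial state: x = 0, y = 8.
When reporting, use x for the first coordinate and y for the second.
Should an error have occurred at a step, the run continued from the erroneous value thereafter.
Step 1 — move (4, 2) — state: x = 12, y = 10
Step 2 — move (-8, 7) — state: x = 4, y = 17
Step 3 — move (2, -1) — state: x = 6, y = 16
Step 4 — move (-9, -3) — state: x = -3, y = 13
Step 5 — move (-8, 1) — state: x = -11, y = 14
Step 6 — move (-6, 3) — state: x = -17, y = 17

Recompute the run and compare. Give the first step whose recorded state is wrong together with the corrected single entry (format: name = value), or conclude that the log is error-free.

1. x = 0 + (4) = 4, y = 8 + (2) = 10 (not what was recorded)
Step 1 is the first one off; corrected, x = 4.

step 1, x = 4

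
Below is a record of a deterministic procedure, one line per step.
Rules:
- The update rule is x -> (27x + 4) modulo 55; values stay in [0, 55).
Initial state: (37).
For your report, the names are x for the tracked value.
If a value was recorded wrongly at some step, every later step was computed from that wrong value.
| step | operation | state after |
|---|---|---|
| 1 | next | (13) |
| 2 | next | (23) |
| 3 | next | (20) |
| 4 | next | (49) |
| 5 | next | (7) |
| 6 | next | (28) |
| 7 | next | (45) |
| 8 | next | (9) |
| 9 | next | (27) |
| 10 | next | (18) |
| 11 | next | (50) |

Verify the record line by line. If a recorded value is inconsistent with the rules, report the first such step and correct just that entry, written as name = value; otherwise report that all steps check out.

1. x = (27*37 + 4) mod 55 = 13 (in agreement)
2. x = (27*13 + 4) mod 55 = 25 (the entry is off here)
That makes step 2 the first incorrect line — x = 25 is what it should show.

step 2, x = 25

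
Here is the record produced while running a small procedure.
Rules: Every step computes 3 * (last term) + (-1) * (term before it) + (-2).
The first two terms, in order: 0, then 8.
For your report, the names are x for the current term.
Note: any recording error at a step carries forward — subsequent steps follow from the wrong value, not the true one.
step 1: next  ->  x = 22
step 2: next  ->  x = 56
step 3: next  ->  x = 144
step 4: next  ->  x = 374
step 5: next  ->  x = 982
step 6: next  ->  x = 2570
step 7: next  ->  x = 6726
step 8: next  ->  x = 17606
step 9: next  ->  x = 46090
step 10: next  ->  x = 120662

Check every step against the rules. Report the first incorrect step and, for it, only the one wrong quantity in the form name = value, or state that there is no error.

step 5, x = 976

Step 1: x = 3*(8) + (-1)*(0) + (-2) = 22 — no discrepancy.
Step 2: x = 3*(22) + (-1)*(8) + (-2) = 56 — agrees with the record.
Step 3: x = 3*(56) + (-1)*(22) + (-2) = 144 — same as recorded.
Step 4: x = 3*(144) + (-1)*(56) + (-2) = 374 — matches.
Step 5: x = 3*(374) + (-1)*(144) + (-2) = 976 — the entry is off here.
The earliest wrong entry is at step 5: it should read x = 976.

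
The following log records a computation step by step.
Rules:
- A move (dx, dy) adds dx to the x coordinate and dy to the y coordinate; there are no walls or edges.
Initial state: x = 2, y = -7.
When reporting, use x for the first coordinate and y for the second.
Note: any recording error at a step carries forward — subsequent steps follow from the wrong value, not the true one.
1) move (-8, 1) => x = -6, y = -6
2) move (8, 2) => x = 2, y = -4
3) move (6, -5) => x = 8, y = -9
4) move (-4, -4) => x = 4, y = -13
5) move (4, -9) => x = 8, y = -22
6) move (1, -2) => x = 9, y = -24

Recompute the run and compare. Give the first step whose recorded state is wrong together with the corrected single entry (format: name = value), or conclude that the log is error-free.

Recomputing the run from the initial state:
step 1: x = -6, y = -6
step 2: x = 2, y = -4
step 3: x = 8, y = -9
step 4: x = 4, y = -13
step 5: x = 8, y = -22
step 6: x = 9, y = -24
This matches the log at every step.

no error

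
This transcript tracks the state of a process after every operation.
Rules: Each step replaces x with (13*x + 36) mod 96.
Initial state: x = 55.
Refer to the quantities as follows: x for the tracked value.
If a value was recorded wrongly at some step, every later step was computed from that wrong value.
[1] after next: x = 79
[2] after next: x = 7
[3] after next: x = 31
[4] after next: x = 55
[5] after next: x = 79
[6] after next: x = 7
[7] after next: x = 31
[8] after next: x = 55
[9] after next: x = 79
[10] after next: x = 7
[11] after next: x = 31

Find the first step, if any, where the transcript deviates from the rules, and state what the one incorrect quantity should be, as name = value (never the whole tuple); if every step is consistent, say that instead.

step 1: x = (13*55 + 36) mod 96 = 79 -> same as recorded
step 2: x = (13*79 + 36) mod 96 = 7 -> matches
step 3: x = (13*7 + 36) mod 96 = 31 -> agrees with the transcript
step 4: x = (13*31 + 36) mod 96 = 55 -> no discrepancy
step 5: x = (13*55 + 36) mod 96 = 79 -> in agreement
step 6: x = (13*79 + 36) mod 96 = 7 -> agrees with the transcript
step 7: x = (13*7 + 36) mod 96 = 31 -> consistent with the transcript
step 8: x = (13*31 + 36) mod 96 = 55 -> no discrepancy
step 9: x = (13*55 + 36) mod 96 = 79 -> no discrepancy
step 10: x = (13*79 + 36) mod 96 = 7 -> confirmed correct
step 11: x = (13*7 + 36) mod 96 = 31 -> checks out
Each recorded entry agrees with the recomputation.

no error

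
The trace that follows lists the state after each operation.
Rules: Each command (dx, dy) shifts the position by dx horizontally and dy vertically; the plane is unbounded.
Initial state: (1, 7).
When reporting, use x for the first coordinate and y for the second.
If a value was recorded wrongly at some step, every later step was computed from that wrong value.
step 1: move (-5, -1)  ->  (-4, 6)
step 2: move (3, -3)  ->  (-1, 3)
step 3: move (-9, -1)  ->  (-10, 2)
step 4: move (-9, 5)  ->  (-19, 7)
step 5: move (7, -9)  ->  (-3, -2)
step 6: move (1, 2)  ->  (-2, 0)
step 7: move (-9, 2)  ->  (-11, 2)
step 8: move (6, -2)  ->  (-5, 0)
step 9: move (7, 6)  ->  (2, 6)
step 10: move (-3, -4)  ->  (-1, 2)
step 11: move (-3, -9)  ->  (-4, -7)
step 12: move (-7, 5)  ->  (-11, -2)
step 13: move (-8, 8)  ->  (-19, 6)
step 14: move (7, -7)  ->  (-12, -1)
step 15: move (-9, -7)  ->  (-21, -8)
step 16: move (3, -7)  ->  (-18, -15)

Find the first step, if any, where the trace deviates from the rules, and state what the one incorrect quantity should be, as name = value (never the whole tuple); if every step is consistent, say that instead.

step 5, x = -12

1. x = 1 + (-5) = -4, y = 7 + (-1) = 6 (matches)
2. x = -4 + (3) = -1, y = 6 + (-3) = 3 (same as recorded)
3. x = -1 + (-9) = -10, y = 3 + (-1) = 2 (no discrepancy)
4. x = -10 + (-9) = -19, y = 2 + (5) = 7 (agrees with the trace)
5. x = -19 + (7) = -12, y = 7 + (-9) = -2 (not what was recorded)
The earliest wrong entry is at step 5: it should read x = -12.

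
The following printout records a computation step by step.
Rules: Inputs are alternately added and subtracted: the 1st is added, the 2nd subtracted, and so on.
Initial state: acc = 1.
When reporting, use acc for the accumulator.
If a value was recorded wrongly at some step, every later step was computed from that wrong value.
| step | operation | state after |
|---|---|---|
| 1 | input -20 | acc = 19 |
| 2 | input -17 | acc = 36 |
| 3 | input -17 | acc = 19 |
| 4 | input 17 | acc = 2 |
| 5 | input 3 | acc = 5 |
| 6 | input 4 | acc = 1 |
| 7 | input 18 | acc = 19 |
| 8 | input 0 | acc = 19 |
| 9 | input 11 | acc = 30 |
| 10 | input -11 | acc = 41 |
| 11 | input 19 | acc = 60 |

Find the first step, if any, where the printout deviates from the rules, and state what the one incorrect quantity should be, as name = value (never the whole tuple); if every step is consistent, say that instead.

step 1, acc = -19

step 1: acc = 1 + -20 = -19 -> not what was recorded
So the first discrepancy is step 1, where the right value is acc = -19.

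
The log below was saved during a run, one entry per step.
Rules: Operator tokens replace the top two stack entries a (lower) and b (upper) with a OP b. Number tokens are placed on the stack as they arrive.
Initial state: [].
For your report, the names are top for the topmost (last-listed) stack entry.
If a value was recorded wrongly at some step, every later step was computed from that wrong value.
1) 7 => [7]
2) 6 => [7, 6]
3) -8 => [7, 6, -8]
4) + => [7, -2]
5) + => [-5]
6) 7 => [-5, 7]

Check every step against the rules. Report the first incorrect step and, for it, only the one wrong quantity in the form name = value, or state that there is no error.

step 5, top = 5

step 1: push 7: top = 7 -> checks out
step 2: push 6: top = 6 -> matches
step 3: push -8: top = -8 -> checks out
step 4: 6 + -8 = -2 -> exactly as logged
step 5: 7 + -2 = 5 -> this is not what the log shows
Conclusion: step 5 carries the first error; the entry should be top = 5.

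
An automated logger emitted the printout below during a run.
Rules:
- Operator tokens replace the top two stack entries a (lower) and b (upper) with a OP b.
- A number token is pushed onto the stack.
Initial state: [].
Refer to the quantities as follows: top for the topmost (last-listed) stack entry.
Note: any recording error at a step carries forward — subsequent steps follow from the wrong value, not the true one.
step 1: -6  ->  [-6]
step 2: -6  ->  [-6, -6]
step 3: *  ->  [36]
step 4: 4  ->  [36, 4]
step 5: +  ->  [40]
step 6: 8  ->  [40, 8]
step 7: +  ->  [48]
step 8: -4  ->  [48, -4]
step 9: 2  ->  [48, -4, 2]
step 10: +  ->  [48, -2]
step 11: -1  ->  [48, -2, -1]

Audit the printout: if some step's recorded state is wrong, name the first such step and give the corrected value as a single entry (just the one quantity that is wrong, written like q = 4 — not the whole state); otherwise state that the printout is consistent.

no error

Recomputing the run from the initial state:
step 1: [-6]
step 2: [-6, -6]
step 3: [36]
step 4: [36, 4]
step 5: [40]
step 6: [40, 8]
step 7: [48]
step 8: [48, -4]
step 9: [48, -4, 2]
step 10: [48, -2]
step 11: [48, -2, -1]
This matches the printout at every step.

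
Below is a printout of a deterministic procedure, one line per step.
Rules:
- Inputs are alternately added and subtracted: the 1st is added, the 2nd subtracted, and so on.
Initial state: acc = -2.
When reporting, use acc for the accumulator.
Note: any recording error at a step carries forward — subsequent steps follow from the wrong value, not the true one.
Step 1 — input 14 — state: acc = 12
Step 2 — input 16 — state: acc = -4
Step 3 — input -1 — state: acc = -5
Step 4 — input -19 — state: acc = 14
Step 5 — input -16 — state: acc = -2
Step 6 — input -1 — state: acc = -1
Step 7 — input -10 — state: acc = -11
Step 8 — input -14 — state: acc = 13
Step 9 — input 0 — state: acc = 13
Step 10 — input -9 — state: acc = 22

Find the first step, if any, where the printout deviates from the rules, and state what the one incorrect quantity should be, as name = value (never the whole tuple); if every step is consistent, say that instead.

step 8, acc = 3

Recomputing the run from the initial state:
step 1: acc = 12
step 2: acc = -4
step 3: acc = -5
step 4: acc = 14
step 5: acc = -2
step 6: acc = -1
step 7: acc = -11
step 8: acc = 3
step 9: acc = 3
step 10: acc = 12
The first disagreement with the printout is at step 8, where the value should be acc = 3.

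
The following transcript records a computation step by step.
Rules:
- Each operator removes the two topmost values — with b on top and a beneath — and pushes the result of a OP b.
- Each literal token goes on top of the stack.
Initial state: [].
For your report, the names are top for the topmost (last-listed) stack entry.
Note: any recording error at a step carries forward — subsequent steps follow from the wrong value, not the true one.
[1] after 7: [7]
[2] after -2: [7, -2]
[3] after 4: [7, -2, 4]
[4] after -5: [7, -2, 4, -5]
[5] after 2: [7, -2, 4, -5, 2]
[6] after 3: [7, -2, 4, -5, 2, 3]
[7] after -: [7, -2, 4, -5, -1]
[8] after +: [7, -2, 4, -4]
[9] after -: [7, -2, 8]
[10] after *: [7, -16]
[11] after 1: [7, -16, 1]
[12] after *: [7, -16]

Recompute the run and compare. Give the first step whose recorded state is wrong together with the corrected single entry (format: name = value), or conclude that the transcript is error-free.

step 8, top = -6

step 1: push 7: top = 7 -> matches
step 2: push -2: top = -2 -> checks out
step 3: push 4: top = 4 -> verified
step 4: push -5: top = -5 -> same as recorded
step 5: push 2: top = 2 -> checks out
step 6: push 3: top = 3 -> verified
step 7: 2 - 3 = -1 -> agrees with the transcript
step 8: -5 + -1 = -6 -> the recorded entry deviates here
Conclusion: step 8 carries the first error; the entry should be top = -6.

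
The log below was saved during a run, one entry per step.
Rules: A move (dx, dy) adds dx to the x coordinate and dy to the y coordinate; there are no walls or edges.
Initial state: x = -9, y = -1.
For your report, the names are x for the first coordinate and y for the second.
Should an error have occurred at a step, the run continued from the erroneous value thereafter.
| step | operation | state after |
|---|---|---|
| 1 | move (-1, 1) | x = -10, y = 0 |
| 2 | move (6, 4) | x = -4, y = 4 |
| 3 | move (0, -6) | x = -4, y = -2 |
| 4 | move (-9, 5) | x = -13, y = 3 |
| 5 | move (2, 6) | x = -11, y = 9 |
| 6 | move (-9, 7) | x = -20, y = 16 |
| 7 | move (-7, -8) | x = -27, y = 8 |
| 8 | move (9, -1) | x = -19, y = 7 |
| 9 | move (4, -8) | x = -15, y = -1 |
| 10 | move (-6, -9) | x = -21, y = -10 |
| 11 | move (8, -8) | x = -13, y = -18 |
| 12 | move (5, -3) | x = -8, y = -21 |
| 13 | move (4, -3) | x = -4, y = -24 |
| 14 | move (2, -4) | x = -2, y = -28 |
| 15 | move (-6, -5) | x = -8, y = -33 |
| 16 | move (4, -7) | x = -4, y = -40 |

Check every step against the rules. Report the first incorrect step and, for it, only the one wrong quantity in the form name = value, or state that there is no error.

1. x = -9 + (-1) = -10, y = -1 + (1) = 0 (same as recorded)
2. x = -10 + (6) = -4, y = 0 + (4) = 4 (consistent with the log)
3. x = -4 + (0) = -4, y = 4 + (-6) = -2 (verified)
4. x = -4 + (-9) = -13, y = -2 + (5) = 3 (checks out)
5. x = -13 + (2) = -11, y = 3 + (6) = 9 (exactly as logged)
6. x = -11 + (-9) = -20, y = 9 + (7) = 16 (exactly as logged)
7. x = -20 + (-7) = -27, y = 16 + (-8) = 8 (in agreement)
8. x = -27 + (9) = -18, y = 8 + (-1) = 7 (not what was recorded)
That makes step 8 the first incorrect line — x = -18 is what it should show.

step 8, x = -18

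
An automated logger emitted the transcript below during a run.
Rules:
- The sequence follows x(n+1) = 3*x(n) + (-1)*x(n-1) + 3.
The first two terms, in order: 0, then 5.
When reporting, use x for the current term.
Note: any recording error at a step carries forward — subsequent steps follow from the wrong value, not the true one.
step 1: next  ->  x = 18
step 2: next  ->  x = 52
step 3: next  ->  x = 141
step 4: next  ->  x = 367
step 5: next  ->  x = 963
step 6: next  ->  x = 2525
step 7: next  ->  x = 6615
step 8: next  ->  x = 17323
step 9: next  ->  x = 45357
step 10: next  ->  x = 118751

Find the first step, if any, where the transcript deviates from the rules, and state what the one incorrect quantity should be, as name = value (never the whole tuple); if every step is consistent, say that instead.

step 4, x = 374

Recomputing the run from the initial state:
step 1: x = 18
step 2: x = 52
step 3: x = 141
step 4: x = 374
step 5: x = 984
step 6: x = 2581
step 7: x = 6762
step 8: x = 17708
step 9: x = 46365
step 10: x = 121390
The first disagreement with the transcript is at step 4, where the value should be x = 374.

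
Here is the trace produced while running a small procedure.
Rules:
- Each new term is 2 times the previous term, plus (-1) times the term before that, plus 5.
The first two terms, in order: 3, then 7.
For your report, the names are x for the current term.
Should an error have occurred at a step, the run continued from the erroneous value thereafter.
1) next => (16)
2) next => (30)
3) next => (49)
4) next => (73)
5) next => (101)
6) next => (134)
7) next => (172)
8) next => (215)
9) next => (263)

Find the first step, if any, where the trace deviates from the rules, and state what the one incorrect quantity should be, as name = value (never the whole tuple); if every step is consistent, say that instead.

step 5, x = 102

Recomputing the run from the initial state:
step 1: x = 16
step 2: x = 30
step 3: x = 49
step 4: x = 73
step 5: x = 102
step 6: x = 136
step 7: x = 175
step 8: x = 219
step 9: x = 268
The first disagreement with the trace is at step 5, where the value should be x = 102.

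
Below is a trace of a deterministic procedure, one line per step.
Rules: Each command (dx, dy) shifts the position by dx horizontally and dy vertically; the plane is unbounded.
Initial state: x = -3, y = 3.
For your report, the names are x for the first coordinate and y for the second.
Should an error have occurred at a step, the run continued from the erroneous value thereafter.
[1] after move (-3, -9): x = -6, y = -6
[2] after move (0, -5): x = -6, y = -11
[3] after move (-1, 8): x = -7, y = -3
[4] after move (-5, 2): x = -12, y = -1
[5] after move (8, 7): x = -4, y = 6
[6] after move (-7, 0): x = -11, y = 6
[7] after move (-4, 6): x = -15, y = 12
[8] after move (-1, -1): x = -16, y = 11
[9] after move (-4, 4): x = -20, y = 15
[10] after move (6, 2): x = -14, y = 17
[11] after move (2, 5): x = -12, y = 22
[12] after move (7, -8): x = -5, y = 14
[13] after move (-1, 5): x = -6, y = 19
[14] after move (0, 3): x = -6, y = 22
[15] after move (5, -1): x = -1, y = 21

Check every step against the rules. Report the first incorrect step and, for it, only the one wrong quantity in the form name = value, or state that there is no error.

Recomputing the run from the initial state:
step 1: x = -6, y = -6
step 2: x = -6, y = -11
step 3: x = -7, y = -3
step 4: x = -12, y = -1
step 5: x = -4, y = 6
step 6: x = -11, y = 6
step 7: x = -15, y = 12
step 8: x = -16, y = 11
step 9: x = -20, y = 15
step 10: x = -14, y = 17
step 11: x = -12, y = 22
step 12: x = -5, y = 14
step 13: x = -6, y = 19
step 14: x = -6, y = 22
step 15: x = -1, y = 21
This matches the trace at every step.

no error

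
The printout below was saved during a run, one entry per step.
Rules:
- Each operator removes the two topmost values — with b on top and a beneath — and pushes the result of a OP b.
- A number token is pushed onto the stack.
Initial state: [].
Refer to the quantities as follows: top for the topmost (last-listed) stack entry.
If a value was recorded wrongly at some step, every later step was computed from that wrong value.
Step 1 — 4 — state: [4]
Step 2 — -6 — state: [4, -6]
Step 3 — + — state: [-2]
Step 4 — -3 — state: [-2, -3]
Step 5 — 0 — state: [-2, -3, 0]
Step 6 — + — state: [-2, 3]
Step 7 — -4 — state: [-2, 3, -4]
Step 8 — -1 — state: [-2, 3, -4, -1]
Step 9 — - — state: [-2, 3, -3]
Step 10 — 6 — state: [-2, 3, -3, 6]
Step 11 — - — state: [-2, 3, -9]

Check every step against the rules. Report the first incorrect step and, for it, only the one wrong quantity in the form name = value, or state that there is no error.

Recomputing the run from the initial state:
step 1: [4]
step 2: [4, -6]
step 3: [-2]
step 4: [-2, -3]
step 5: [-2, -3, 0]
step 6: [-2, -3]
step 7: [-2, -3, -4]
step 8: [-2, -3, -4, -1]
step 9: [-2, -3, -3]
step 10: [-2, -3, -3, 6]
step 11: [-2, -3, -9]
The first disagreement with the printout is at step 6, where the value should be top = -3.

step 6, top = -3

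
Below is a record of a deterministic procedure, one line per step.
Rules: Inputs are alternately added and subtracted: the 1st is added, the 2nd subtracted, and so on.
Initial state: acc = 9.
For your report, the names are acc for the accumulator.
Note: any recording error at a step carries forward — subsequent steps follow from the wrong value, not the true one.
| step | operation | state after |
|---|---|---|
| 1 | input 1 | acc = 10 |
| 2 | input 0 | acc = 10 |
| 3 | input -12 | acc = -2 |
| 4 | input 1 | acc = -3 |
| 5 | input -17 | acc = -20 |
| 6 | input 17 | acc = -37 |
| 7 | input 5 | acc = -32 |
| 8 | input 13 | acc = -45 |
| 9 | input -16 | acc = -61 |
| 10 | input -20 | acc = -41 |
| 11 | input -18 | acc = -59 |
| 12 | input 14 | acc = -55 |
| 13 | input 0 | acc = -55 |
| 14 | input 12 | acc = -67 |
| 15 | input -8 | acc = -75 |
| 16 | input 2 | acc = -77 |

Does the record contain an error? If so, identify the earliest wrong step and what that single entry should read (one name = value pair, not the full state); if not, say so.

step 1: acc = 9 + 1 = 10 -> verified
step 2: acc = 10 - 0 = 10 -> matches
step 3: acc = 10 + -12 = -2 -> same as recorded
step 4: acc = -2 - 1 = -3 -> exactly as logged
step 5: acc = -3 + -17 = -20 -> verified
step 6: acc = -20 - 17 = -37 -> exactly as logged
step 7: acc = -37 + 5 = -32 -> checks out
step 8: acc = -32 - 13 = -45 -> consistent with the record
step 9: acc = -45 + -16 = -61 -> same as recorded
step 10: acc = -61 - -20 = -41 -> no discrepancy
step 11: acc = -41 + -18 = -59 -> verified
step 12: acc = -59 - 14 = -73 -> the recorded entry deviates here
First deviation found at step 12; the corrected entry is acc = -73.

step 12, acc = -73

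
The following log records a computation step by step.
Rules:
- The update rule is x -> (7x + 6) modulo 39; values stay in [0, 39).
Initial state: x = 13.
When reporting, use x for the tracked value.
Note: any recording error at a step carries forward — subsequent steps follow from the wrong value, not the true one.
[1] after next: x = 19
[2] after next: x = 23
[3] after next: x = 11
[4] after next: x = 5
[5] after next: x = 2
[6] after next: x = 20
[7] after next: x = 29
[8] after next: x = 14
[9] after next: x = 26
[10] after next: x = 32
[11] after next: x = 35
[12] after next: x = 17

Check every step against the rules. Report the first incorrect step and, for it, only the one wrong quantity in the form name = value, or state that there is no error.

step 1: x = (7*13 + 6) mod 39 = 19 -> exactly as logged
step 2: x = (7*19 + 6) mod 39 = 22 -> this is not what the log shows
That makes step 2 the first incorrect line — x = 22 is what it should show.

step 2, x = 22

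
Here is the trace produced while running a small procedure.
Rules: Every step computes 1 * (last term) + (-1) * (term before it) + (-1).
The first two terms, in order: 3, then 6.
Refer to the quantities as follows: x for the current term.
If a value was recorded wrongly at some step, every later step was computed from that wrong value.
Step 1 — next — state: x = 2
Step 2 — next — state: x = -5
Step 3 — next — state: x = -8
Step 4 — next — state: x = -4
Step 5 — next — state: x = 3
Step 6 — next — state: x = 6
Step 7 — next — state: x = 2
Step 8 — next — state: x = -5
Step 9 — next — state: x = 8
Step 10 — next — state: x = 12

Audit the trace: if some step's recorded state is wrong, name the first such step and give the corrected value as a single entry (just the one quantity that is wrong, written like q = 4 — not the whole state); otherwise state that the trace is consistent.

step 1: x = 1*(6) + (-1)*(3) + (-1) = 2 -> exactly as logged
step 2: x = 1*(2) + (-1)*(6) + (-1) = -5 -> confirmed correct
step 3: x = 1*(-5) + (-1)*(2) + (-1) = -8 -> in agreement
step 4: x = 1*(-8) + (-1)*(-5) + (-1) = -4 -> in agreement
step 5: x = 1*(-4) + (-1)*(-8) + (-1) = 3 -> no discrepancy
step 6: x = 1*(3) + (-1)*(-4) + (-1) = 6 -> verified
step 7: x = 1*(6) + (-1)*(3) + (-1) = 2 -> verified
step 8: x = 1*(2) + (-1)*(6) + (-1) = -5 -> in agreement
step 9: x = 1*(-5) + (-1)*(2) + (-1) = -8 -> the entry is off here
The earliest wrong entry is at step 9: it should read x = -8.

step 9, x = -8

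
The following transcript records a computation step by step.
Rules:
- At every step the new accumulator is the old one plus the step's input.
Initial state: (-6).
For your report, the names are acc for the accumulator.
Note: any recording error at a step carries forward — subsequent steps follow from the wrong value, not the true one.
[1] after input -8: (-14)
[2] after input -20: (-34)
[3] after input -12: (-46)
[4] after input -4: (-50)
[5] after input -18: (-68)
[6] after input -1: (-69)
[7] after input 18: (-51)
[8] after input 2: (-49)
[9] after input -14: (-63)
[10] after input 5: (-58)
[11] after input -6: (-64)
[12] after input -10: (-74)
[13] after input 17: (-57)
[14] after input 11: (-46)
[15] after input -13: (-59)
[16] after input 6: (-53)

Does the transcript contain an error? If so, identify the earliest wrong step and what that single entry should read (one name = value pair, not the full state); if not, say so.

no error

1. acc = -6 + -8 = -14 (matches)
2. acc = -14 + -20 = -34 (agrees with the transcript)
3. acc = -34 + -12 = -46 (matches)
4. acc = -46 + -4 = -50 (confirmed correct)
5. acc = -50 + -18 = -68 (verified)
6. acc = -68 + -1 = -69 (matches)
7. acc = -69 + 18 = -51 (consistent with the transcript)
8. acc = -51 + 2 = -49 (verified)
9. acc = -49 + -14 = -63 (checks out)
10. acc = -63 + 5 = -58 (confirmed correct)
11. acc = -58 + -6 = -64 (exactly as logged)
12. acc = -64 + -10 = -74 (same as recorded)
13. acc = -74 + 17 = -57 (verified)
14. acc = -57 + 11 = -46 (confirmed correct)
15. acc = -46 + -13 = -59 (same as recorded)
16. acc = -59 + 6 = -53 (consistent with the transcript)
The recomputation confirms every line.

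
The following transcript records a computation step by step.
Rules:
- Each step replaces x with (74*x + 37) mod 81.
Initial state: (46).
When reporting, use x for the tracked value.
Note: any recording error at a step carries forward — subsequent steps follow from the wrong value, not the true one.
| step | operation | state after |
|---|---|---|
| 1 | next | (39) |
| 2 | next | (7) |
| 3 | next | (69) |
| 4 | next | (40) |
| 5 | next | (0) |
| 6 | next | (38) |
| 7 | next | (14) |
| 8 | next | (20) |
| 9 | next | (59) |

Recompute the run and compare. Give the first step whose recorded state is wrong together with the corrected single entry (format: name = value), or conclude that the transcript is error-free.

step 6, x = 37

Recomputing the run from the initial state:
step 1: x = 39
step 2: x = 7
step 3: x = 69
step 4: x = 40
step 5: x = 0
step 6: x = 37
step 7: x = 21
step 8: x = 52
step 9: x = 78
The first disagreement with the transcript is at step 6, where the value should be x = 37.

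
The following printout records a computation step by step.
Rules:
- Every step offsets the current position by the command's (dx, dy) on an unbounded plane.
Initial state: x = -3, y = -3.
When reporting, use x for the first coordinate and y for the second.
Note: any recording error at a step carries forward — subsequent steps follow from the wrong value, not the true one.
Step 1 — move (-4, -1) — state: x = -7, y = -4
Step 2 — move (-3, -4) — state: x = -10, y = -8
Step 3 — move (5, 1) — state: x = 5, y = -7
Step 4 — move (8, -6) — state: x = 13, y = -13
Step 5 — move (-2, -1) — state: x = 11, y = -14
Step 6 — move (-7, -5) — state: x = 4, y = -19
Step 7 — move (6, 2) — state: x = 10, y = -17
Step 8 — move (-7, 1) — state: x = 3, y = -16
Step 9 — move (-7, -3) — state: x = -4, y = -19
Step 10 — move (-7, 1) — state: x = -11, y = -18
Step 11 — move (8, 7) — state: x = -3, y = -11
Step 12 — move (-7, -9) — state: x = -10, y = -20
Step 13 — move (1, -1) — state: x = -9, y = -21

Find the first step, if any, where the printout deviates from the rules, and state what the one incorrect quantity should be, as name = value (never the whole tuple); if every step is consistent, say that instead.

Recomputing the run from the initial state:
step 1: x = -7, y = -4
step 2: x = -10, y = -8
step 3: x = -5, y = -7
step 4: x = 3, y = -13
step 5: x = 1, y = -14
step 6: x = -6, y = -19
step 7: x = 0, y = -17
step 8: x = -7, y = -16
step 9: x = -14, y = -19
step 10: x = -21, y = -18
step 11: x = -13, y = -11
step 12: x = -20, y = -20
step 13: x = -19, y = -21
The first disagreement with the printout is at step 3, where the value should be x = -5.

step 3, x = -5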